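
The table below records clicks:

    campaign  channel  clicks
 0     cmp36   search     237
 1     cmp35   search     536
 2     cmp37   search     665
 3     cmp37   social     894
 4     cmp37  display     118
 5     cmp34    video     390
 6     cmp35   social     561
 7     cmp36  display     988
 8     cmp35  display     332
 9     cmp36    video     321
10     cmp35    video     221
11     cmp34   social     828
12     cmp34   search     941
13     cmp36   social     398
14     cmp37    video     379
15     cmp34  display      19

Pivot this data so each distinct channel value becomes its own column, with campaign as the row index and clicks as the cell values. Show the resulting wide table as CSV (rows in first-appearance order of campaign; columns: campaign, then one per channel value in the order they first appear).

Columns: campaign plus the 4 distinct channel values (search, social, display, video).
For example, row cmp36 column search takes clicks=237 from the long row (cmp36, search).

campaign,search,social,display,video
cmp36,237,398,988,321
cmp35,536,561,332,221
cmp37,665,894,118,379
cmp34,941,828,19,390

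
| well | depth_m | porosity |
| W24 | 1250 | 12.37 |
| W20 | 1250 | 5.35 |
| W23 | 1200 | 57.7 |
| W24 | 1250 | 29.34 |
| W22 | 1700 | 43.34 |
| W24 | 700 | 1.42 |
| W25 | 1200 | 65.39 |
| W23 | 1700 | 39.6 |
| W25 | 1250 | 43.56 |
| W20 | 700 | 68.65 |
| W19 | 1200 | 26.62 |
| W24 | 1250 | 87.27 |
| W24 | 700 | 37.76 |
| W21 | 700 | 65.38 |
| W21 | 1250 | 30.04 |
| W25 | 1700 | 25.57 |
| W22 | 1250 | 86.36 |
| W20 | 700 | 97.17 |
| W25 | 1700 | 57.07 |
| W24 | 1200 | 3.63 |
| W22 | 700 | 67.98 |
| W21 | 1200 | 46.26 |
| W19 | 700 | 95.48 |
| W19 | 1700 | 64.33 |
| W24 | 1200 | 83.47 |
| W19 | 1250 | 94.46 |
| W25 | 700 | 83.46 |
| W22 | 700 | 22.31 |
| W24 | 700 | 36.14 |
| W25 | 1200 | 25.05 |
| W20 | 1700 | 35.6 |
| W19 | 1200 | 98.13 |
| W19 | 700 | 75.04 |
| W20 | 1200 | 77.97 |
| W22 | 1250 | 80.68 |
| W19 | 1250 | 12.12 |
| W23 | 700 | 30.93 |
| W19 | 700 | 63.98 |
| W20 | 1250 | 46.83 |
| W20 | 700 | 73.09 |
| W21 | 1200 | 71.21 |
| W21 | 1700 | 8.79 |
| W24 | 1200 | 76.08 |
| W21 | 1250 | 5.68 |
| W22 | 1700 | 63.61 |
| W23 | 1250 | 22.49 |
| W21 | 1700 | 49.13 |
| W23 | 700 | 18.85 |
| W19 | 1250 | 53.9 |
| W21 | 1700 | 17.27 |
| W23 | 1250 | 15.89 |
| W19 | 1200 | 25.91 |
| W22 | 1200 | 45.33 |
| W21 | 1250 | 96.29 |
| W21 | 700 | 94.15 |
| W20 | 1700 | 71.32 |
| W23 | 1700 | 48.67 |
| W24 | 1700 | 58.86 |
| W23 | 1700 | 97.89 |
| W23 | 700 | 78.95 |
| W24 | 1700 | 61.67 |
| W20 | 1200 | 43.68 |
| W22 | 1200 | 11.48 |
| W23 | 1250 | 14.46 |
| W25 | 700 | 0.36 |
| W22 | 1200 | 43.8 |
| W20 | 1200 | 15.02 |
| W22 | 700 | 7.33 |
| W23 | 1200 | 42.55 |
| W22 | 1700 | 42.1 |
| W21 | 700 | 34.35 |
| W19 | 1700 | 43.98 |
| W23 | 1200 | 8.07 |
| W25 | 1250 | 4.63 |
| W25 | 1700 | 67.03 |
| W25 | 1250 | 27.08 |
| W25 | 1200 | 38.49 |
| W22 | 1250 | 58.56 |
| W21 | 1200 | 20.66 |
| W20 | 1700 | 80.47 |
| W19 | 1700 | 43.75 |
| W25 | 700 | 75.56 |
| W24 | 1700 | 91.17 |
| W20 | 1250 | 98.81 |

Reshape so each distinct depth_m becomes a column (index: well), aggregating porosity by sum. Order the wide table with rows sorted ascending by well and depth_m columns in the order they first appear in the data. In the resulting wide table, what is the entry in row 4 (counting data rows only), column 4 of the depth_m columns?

97.62

With rows sorted ascending by well, row 4 is well=W22. depth_m columns in first-appearance order: 1250, 1200, 1700, 700; column 4 is 700.
Long rows with well=W22, depth_m=700: 67.98 + 22.31 + 7.33 = 97.62.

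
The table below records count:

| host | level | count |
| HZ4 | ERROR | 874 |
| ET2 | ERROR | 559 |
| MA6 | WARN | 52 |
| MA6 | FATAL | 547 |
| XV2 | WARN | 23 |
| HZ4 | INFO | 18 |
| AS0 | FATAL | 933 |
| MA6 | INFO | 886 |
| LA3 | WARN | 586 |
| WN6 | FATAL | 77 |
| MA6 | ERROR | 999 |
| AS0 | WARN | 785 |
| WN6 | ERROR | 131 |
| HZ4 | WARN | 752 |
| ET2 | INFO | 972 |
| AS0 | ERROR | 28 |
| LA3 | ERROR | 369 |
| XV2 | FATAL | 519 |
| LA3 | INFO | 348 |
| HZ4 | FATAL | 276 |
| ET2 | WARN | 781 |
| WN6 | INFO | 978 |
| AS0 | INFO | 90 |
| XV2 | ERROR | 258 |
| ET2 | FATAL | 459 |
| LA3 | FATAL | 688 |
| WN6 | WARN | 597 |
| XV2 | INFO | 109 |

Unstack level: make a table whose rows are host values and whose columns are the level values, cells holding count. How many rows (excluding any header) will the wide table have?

7 distinct host values → 7 rows.

7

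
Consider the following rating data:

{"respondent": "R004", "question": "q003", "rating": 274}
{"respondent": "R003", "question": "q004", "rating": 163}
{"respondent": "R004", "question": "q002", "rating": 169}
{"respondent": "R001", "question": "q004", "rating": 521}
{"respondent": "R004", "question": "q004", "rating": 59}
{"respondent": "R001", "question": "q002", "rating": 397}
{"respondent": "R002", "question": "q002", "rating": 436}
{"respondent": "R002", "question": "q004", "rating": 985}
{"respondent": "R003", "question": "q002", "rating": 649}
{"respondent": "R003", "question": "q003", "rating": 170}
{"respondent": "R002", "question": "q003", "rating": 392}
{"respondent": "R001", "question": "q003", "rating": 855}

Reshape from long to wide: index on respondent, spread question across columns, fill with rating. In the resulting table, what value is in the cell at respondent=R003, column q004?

163

Wide layout: rows indexed by respondent, columns are the 3 distinct question values (q003, q004, q002).
Cell (respondent=R003, question=q004) draws from the long row where respondent=R003 and question=q004, which has rating=163.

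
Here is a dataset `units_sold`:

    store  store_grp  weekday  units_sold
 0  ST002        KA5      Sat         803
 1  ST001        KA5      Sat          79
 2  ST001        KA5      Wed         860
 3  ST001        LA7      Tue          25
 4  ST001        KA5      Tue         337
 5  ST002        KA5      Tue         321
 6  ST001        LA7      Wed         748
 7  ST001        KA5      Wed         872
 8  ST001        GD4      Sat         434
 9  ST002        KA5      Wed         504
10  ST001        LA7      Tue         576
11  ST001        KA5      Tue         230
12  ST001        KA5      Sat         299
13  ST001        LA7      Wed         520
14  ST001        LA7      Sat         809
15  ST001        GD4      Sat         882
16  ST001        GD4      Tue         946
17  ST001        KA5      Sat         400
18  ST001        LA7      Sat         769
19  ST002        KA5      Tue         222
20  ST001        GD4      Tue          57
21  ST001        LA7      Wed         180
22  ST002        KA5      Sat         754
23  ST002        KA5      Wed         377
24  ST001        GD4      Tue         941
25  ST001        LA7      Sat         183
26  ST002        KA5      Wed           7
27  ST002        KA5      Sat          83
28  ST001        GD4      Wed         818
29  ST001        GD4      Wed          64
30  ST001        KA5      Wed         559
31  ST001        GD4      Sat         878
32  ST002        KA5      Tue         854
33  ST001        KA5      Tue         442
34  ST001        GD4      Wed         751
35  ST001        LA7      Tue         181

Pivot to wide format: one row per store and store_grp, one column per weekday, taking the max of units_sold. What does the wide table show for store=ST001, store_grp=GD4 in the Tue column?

946

Rows with store=ST001, store_grp=GD4 and weekday=Tue: units_sold values are 946, 57, 941.
max(946, 57, 941) = 946.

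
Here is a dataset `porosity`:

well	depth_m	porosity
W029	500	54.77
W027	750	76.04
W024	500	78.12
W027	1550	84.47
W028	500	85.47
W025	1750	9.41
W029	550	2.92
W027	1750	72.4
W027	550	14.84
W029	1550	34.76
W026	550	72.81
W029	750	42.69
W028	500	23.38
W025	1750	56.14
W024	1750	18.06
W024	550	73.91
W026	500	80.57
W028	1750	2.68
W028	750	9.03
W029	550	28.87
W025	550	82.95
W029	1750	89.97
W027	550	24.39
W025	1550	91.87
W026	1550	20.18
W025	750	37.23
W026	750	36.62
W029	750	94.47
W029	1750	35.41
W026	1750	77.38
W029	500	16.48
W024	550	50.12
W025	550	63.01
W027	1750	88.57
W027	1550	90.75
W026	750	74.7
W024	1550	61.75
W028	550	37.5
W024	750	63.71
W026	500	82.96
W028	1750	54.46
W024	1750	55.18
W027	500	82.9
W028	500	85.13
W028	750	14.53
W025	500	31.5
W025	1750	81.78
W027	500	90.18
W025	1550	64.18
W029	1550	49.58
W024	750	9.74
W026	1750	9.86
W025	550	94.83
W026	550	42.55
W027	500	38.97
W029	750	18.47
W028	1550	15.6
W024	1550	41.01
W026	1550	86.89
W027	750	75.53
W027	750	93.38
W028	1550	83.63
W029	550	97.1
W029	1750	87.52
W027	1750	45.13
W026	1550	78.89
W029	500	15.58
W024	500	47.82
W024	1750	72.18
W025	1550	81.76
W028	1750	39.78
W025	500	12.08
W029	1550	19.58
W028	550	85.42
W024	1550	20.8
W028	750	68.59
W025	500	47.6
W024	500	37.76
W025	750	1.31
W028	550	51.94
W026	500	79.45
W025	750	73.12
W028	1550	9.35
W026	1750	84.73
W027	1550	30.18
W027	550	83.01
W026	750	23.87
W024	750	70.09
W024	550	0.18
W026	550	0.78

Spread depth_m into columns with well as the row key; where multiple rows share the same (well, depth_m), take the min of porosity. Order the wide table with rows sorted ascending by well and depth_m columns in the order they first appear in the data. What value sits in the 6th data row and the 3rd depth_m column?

With rows sorted ascending by well, row 6 is well=W029. depth_m columns in first-appearance order: 500, 750, 1550, 1750, 550; column 3 is 1550.
Long rows with well=W029, depth_m=1550: min(34.76, 49.58, 19.58) = 19.58.

19.58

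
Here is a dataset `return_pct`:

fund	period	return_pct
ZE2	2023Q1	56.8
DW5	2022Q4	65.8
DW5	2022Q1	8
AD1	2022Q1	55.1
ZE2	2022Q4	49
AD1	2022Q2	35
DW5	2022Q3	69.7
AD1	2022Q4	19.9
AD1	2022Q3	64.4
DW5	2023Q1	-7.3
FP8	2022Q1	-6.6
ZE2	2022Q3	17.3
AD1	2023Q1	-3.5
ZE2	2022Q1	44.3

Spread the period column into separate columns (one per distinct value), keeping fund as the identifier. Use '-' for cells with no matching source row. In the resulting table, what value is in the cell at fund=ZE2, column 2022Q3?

The long row with fund=ZE2, period=2022Q3 has return_pct=17.3.

17.3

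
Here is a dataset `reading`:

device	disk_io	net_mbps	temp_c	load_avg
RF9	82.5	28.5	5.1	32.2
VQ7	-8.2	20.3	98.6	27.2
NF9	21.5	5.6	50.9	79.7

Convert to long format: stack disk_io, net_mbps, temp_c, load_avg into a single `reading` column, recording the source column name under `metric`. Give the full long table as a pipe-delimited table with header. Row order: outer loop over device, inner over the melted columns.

| device | metric | reading |
| RF9 | disk_io | 82.5 |
| RF9 | net_mbps | 28.5 |
| RF9 | temp_c | 5.1 |
| RF9 | load_avg | 32.2 |
| VQ7 | disk_io | -8.2 |
| VQ7 | net_mbps | 20.3 |
| VQ7 | temp_c | 98.6 |
| VQ7 | load_avg | 27.2 |
| NF9 | disk_io | 21.5 |
| NF9 | net_mbps | 5.6 |
| NF9 | temp_c | 50.9 |
| NF9 | load_avg | 79.7 |

Each (device, column) pair becomes one row: 3 × 4 = 12 rows.
For example, (RF9, disk_io) → reading=82.5.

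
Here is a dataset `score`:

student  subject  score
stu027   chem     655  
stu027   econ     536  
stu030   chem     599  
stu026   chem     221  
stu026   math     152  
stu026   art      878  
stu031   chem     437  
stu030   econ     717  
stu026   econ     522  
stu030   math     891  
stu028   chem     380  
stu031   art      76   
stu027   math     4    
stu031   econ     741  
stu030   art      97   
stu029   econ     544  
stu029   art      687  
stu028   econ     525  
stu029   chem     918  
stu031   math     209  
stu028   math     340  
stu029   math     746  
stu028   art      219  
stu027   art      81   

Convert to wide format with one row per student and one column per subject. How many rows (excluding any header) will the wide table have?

6

6 distinct student values → 6 rows.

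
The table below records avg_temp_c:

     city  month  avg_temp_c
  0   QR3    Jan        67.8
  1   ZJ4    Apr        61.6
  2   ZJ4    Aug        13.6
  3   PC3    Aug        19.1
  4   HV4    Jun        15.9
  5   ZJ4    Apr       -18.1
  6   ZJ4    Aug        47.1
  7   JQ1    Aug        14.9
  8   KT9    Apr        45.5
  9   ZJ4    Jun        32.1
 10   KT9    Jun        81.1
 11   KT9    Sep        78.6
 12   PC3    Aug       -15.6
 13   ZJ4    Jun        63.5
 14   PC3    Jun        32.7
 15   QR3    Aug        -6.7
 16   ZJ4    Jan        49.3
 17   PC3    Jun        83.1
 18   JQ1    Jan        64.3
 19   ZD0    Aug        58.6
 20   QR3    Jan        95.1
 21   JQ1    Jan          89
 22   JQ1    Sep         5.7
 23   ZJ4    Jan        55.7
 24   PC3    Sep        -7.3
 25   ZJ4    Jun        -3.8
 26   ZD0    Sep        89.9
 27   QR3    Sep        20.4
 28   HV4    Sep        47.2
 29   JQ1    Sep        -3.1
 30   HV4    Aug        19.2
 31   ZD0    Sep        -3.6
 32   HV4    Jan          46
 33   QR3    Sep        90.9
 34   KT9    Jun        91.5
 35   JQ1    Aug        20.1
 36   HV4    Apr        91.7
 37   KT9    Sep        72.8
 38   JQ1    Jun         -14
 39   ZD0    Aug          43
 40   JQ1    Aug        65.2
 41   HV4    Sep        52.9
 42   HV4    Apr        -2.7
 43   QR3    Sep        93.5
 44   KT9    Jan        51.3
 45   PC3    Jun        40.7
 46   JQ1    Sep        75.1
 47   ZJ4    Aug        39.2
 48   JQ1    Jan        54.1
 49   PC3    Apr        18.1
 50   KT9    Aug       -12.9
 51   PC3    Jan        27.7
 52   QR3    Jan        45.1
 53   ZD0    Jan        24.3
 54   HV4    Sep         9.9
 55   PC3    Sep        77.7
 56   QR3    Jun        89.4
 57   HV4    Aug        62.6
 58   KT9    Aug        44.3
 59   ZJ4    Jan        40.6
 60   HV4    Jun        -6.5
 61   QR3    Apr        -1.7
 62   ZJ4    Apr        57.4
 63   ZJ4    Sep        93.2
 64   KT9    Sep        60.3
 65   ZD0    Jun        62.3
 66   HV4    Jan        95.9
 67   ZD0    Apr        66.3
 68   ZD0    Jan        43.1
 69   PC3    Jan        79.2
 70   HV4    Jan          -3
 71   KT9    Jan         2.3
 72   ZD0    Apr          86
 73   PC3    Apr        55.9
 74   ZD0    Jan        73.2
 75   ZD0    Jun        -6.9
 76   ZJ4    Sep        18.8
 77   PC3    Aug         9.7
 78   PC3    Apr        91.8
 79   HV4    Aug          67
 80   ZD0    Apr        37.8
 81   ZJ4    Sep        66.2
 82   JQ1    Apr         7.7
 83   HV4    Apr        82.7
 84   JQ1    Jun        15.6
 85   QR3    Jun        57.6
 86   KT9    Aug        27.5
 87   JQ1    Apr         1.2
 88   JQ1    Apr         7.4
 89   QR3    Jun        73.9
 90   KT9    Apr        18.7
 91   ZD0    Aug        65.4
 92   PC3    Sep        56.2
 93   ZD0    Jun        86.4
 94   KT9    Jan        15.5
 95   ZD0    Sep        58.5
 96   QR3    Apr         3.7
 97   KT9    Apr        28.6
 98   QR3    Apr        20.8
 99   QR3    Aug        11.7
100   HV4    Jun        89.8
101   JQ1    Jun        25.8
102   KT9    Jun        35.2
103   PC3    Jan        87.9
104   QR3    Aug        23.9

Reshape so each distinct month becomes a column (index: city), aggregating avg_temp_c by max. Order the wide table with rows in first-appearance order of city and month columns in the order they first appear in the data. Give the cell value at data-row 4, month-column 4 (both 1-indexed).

With rows in first-appearance order of city, row 4 is city=HV4. month columns in first-appearance order: Jan, Apr, Aug, Jun, Sep; column 4 is Jun.
Long rows with city=HV4, month=Jun: max(15.9, -6.5, 89.8) = 89.8.

89.8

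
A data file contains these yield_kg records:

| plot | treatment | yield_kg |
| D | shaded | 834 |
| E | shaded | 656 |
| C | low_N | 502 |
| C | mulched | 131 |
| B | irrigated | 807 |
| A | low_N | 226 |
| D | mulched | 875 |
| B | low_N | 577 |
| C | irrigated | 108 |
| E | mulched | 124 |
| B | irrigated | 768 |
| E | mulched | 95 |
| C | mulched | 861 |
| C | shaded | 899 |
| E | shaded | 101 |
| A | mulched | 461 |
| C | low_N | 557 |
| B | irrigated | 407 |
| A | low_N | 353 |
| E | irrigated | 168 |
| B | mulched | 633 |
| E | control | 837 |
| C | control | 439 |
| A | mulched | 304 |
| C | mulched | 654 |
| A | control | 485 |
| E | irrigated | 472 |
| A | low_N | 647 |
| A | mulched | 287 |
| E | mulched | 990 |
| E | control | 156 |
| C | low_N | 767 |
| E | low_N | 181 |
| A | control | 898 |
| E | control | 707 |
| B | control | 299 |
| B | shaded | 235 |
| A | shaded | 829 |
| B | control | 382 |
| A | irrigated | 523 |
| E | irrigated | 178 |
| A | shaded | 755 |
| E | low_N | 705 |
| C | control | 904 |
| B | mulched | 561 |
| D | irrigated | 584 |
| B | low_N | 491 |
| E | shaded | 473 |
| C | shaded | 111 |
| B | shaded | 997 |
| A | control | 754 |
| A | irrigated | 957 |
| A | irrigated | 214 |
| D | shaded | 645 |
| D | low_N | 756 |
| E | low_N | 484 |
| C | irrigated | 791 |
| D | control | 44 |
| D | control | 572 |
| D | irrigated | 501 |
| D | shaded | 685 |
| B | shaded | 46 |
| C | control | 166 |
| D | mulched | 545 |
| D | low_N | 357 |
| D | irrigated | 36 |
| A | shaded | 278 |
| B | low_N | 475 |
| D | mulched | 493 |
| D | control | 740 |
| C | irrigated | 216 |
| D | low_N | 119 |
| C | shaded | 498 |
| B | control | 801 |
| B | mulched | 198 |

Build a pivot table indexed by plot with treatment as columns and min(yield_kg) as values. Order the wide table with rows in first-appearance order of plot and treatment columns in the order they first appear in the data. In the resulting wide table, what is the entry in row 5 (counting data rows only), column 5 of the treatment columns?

485

With rows in first-appearance order of plot, row 5 is plot=A. treatment columns in first-appearance order: shaded, low_N, mulched, irrigated, control; column 5 is control.
Long rows with plot=A, treatment=control: min(485, 898, 754) = 485.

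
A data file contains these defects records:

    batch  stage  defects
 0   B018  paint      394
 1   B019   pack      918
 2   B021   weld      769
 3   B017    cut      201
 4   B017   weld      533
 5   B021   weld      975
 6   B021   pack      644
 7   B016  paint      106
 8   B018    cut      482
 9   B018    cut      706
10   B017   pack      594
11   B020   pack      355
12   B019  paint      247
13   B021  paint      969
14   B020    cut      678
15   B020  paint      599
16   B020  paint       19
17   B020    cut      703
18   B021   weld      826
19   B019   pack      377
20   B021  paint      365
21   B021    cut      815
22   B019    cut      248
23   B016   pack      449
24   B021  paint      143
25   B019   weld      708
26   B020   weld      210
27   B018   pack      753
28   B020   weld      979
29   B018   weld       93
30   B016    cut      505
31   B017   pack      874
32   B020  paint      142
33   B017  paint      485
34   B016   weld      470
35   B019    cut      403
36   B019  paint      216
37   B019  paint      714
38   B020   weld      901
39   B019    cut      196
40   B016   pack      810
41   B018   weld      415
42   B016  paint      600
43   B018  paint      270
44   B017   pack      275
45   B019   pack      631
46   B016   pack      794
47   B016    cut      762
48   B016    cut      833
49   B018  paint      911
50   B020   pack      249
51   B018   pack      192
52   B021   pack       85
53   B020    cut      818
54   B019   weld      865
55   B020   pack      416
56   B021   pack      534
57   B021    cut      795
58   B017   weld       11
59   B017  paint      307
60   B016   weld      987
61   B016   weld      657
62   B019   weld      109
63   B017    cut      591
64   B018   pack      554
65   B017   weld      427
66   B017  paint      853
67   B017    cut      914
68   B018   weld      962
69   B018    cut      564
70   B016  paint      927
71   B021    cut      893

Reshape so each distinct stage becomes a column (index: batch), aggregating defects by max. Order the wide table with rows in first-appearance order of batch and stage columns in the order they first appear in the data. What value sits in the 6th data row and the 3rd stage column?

979

With rows in first-appearance order of batch, row 6 is batch=B020. stage columns in first-appearance order: paint, pack, weld, cut; column 3 is weld.
Long rows with batch=B020, stage=weld: max(210, 979, 901) = 979.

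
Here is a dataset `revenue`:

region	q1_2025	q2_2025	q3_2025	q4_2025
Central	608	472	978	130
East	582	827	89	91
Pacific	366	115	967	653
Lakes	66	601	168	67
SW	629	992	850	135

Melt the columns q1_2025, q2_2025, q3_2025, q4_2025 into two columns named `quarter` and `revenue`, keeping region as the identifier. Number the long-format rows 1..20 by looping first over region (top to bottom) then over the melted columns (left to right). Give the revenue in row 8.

20 rows total (5 × 4). Row 8: index ⌊(8-1)/4⌋ = 1 into region → East; (8-1) mod 4 = 3 into the melted columns → q4_2025.
So row 8 is (East, q4_2025, 91); revenue = 91.

91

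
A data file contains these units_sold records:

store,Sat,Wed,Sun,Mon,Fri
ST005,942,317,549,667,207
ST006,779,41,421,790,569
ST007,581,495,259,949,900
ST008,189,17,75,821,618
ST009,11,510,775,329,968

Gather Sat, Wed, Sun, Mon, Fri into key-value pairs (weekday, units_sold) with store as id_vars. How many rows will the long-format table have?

25

5 store values × 5 melted columns = 25 rows.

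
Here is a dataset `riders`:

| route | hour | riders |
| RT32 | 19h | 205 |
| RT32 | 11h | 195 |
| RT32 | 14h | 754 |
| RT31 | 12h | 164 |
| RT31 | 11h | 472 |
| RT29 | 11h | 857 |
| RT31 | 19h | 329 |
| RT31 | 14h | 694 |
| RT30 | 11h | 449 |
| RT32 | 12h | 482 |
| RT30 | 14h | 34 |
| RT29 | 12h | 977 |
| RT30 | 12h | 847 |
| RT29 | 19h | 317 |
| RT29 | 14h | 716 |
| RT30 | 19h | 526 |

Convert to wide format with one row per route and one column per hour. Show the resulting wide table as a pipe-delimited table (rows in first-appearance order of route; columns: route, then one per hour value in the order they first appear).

| route | 19h | 11h | 14h | 12h |
| RT32 | 205 | 195 | 754 | 482 |
| RT31 | 329 | 472 | 694 | 164 |
| RT29 | 317 | 857 | 716 | 977 |
| RT30 | 526 | 449 | 34 | 847 |

Columns: route plus the 4 distinct hour values (19h, 11h, 14h, 12h).
For example, row RT32 column 19h takes riders=205 from the long row (RT32, 19h).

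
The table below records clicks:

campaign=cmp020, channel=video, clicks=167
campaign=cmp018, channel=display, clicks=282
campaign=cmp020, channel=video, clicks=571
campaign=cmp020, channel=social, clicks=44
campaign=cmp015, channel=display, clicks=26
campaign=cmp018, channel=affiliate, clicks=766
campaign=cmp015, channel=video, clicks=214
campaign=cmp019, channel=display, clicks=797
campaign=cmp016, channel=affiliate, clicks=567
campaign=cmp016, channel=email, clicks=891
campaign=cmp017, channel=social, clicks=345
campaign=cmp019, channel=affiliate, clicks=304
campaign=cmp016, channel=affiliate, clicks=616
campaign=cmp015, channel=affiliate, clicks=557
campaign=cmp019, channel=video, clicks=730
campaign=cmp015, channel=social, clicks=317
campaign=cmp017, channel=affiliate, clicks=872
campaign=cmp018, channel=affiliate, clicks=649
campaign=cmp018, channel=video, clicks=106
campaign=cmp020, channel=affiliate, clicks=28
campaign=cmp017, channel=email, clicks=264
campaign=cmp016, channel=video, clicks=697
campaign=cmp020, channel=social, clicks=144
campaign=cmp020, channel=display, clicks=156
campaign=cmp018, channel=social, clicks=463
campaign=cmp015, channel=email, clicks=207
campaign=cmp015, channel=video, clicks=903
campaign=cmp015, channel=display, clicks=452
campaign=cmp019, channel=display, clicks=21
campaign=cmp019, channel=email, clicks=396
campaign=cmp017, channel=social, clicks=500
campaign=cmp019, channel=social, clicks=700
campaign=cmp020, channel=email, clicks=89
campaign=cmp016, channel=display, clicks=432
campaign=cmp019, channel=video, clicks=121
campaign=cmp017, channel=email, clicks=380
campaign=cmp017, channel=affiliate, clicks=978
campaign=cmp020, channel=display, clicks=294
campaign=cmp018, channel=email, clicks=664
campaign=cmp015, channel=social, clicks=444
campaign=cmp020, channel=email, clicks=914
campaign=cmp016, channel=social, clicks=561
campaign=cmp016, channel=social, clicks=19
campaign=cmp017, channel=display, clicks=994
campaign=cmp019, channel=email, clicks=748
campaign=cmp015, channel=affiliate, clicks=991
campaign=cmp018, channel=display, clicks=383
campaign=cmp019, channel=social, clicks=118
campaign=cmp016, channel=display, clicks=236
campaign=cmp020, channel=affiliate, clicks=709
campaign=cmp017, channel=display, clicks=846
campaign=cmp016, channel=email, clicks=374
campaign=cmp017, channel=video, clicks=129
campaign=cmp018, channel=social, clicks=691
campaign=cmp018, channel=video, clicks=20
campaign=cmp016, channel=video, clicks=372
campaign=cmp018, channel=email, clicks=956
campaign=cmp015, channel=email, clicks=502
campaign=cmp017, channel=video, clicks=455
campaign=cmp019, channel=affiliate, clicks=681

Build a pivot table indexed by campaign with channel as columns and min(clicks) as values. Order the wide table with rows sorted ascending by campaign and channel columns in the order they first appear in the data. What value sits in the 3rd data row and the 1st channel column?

129

With rows sorted ascending by campaign, row 3 is campaign=cmp017. channel columns in first-appearance order: video, display, social, affiliate, email; column 1 is video.
Long rows with campaign=cmp017, channel=video: min(129, 455) = 129.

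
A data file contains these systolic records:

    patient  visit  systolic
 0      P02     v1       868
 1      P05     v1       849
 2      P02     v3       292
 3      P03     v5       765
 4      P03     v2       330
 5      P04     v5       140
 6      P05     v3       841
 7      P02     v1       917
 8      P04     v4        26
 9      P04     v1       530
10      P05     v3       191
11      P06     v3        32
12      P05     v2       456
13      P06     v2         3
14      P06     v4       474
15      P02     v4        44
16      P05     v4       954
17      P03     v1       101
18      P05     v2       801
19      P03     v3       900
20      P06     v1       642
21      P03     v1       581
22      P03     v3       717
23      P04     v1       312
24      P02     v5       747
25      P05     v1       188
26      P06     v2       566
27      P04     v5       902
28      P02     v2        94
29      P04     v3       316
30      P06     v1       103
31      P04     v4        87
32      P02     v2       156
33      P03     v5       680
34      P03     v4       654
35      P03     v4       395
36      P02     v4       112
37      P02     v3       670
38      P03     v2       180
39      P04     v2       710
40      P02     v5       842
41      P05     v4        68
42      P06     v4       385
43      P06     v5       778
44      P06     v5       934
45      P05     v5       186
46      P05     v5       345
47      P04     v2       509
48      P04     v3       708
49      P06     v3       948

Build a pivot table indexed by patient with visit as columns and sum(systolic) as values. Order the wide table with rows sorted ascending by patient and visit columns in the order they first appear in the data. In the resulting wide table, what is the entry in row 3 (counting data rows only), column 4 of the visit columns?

With rows sorted ascending by patient, row 3 is patient=P04. visit columns in first-appearance order: v1, v3, v5, v2, v4; column 4 is v2.
Long rows with patient=P04, visit=v2: 710 + 509 = 1219.

1219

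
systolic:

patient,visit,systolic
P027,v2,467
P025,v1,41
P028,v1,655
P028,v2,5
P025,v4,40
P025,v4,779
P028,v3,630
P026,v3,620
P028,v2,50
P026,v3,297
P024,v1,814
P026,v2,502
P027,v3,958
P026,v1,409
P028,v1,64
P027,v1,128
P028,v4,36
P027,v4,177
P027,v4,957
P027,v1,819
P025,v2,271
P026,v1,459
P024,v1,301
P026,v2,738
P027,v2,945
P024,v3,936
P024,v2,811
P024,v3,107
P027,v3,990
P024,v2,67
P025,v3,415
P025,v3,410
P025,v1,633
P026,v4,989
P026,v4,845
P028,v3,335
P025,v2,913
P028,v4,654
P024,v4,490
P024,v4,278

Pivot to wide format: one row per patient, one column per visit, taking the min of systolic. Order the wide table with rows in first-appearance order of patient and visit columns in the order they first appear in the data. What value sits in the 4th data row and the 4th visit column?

With rows in first-appearance order of patient, row 4 is patient=P026. visit columns in first-appearance order: v2, v1, v4, v3; column 4 is v3.
Long rows with patient=P026, visit=v3: min(620, 297) = 297.

297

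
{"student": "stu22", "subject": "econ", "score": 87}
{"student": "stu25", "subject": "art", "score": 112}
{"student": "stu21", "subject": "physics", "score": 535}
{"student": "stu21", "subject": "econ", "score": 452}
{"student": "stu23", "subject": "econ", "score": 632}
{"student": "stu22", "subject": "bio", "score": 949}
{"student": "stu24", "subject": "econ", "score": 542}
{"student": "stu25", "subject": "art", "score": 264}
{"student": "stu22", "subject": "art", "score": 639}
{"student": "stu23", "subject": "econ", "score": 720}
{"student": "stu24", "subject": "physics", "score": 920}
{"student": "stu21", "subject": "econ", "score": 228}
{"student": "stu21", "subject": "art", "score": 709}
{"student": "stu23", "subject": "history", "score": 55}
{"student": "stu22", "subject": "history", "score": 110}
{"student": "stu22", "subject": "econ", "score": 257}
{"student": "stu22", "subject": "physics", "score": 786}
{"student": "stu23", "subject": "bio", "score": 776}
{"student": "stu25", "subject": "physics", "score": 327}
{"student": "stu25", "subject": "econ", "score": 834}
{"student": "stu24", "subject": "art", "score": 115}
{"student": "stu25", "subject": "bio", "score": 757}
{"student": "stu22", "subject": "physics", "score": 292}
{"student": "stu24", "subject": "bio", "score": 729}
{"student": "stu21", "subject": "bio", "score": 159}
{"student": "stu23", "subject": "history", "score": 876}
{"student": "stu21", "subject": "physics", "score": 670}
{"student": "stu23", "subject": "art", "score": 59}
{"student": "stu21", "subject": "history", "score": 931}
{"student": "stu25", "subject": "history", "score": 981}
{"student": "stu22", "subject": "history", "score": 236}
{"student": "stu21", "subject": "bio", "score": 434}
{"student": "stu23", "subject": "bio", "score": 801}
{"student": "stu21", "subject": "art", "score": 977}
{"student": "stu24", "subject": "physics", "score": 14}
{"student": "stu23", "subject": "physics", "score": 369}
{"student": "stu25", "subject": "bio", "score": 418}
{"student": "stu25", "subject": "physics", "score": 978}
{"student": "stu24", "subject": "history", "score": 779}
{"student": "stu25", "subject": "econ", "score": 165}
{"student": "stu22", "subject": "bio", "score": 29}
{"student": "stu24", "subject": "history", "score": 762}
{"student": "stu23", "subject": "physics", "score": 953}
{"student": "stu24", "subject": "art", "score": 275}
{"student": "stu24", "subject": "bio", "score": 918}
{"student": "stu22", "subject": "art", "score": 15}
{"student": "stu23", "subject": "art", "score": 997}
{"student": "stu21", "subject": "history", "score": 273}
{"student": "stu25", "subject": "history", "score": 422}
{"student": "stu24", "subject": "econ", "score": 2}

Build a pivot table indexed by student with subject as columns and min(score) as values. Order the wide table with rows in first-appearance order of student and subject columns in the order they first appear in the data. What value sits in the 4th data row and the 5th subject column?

55

With rows in first-appearance order of student, row 4 is student=stu23. subject columns in first-appearance order: econ, art, physics, bio, history; column 5 is history.
Long rows with student=stu23, subject=history: min(55, 876) = 55.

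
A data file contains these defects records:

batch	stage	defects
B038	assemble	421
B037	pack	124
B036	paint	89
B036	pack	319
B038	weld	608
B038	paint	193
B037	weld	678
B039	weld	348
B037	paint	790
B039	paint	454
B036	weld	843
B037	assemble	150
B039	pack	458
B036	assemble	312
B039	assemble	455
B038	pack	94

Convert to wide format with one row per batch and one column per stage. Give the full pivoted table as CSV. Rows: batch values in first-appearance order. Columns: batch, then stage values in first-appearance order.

Columns: batch plus the 4 distinct stage values (assemble, pack, paint, weld).
For example, row B038 column assemble takes defects=421 from the long row (B038, assemble).

batch,assemble,pack,paint,weld
B038,421,94,193,608
B037,150,124,790,678
B036,312,319,89,843
B039,455,458,454,348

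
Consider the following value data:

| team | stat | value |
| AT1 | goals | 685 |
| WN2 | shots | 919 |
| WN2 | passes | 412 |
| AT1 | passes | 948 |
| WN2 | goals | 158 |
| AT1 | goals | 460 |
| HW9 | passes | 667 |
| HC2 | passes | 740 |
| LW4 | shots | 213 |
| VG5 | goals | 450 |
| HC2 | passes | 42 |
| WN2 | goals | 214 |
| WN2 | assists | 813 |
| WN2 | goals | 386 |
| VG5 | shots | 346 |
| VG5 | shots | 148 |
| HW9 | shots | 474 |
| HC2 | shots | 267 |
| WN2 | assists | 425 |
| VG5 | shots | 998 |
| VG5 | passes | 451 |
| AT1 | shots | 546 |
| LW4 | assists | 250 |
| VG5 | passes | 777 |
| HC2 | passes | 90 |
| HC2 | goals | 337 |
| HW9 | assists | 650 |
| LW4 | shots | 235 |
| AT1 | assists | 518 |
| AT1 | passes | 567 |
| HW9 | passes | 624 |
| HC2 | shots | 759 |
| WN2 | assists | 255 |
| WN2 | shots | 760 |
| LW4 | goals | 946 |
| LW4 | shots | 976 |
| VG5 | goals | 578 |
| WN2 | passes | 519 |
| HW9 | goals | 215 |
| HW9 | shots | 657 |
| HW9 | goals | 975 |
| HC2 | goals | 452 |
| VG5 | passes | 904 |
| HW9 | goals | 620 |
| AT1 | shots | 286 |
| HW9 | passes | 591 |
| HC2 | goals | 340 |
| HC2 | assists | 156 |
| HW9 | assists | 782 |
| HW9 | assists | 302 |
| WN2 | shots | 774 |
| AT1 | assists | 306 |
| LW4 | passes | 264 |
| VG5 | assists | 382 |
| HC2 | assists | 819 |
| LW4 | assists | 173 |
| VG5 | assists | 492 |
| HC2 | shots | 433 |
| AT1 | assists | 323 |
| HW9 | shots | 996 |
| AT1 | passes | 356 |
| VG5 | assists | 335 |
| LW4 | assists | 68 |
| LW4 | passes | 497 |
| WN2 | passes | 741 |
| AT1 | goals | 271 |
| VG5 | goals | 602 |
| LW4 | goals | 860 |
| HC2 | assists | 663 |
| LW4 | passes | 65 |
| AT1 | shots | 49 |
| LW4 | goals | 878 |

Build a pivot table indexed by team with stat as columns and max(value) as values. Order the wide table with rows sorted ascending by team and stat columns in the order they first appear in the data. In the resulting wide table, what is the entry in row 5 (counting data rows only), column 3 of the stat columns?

With rows sorted ascending by team, row 5 is team=VG5. stat columns in first-appearance order: goals, shots, passes, assists; column 3 is passes.
Long rows with team=VG5, stat=passes: max(451, 777, 904) = 904.

904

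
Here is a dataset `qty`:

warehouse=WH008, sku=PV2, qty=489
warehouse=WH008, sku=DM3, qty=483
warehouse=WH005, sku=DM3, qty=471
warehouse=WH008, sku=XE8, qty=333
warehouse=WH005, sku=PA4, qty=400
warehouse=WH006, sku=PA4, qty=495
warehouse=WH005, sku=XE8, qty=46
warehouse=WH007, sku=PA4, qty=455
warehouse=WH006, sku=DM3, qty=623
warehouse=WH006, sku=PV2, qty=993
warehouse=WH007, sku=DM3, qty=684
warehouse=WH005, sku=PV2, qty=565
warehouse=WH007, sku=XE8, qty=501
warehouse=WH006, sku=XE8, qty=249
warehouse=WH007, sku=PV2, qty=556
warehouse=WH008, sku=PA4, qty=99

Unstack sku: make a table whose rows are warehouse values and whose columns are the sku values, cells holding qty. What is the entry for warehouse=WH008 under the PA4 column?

99

Wide layout: rows indexed by warehouse, columns are the 4 distinct sku values (PV2, DM3, XE8, PA4).
Cell (warehouse=WH008, sku=PA4) draws from the long row where warehouse=WH008 and sku=PA4, which has qty=99.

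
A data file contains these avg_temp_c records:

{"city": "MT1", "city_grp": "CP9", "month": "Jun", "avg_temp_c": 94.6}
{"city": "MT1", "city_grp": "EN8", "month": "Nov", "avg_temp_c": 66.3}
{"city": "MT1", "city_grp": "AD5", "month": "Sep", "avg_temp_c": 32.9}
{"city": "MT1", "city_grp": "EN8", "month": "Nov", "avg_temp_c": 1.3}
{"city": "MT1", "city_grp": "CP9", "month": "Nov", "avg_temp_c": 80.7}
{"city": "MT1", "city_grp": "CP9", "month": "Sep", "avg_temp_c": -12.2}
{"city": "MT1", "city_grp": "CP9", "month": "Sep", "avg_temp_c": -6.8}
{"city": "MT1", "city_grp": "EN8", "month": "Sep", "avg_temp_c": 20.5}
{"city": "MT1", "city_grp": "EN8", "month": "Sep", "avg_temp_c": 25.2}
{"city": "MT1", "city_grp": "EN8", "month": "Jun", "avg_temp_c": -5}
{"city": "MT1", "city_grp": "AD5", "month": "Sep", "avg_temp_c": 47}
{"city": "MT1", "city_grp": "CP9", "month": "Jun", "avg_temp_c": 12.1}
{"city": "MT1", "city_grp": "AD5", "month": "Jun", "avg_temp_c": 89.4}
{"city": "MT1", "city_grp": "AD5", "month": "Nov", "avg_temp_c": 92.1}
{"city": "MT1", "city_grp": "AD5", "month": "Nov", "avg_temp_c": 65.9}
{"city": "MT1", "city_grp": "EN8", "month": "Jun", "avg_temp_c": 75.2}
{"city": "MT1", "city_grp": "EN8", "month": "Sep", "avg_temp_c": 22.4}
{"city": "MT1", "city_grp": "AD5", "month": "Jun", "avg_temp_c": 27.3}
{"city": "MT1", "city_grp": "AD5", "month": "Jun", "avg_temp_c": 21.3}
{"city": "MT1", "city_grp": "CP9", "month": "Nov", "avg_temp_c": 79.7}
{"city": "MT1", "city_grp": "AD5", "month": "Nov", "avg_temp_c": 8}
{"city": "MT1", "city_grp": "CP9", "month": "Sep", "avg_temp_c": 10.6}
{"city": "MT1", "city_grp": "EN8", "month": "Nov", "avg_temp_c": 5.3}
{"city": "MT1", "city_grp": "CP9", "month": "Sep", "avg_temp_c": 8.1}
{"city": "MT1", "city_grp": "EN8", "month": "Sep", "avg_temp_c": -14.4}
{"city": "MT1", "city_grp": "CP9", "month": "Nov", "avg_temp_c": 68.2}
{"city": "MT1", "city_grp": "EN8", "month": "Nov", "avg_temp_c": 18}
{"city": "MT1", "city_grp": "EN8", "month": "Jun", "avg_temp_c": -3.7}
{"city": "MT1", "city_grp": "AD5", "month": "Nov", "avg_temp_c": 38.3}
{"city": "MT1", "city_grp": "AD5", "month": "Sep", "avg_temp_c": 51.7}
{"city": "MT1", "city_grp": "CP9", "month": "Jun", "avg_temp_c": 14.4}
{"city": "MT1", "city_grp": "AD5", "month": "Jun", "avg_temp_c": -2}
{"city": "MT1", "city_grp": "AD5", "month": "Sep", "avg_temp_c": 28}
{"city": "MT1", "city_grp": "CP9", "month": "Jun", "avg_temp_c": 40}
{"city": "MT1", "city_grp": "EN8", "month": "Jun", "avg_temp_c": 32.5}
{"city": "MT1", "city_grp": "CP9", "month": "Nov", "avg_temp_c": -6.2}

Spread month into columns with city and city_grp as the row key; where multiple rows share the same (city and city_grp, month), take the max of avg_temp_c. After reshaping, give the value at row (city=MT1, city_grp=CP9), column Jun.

94.6

Rows with city=MT1, city_grp=CP9 and month=Jun: avg_temp_c values are 94.6, 12.1, 14.4, 40.
max(94.6, 12.1, 14.4, 40) = 94.6.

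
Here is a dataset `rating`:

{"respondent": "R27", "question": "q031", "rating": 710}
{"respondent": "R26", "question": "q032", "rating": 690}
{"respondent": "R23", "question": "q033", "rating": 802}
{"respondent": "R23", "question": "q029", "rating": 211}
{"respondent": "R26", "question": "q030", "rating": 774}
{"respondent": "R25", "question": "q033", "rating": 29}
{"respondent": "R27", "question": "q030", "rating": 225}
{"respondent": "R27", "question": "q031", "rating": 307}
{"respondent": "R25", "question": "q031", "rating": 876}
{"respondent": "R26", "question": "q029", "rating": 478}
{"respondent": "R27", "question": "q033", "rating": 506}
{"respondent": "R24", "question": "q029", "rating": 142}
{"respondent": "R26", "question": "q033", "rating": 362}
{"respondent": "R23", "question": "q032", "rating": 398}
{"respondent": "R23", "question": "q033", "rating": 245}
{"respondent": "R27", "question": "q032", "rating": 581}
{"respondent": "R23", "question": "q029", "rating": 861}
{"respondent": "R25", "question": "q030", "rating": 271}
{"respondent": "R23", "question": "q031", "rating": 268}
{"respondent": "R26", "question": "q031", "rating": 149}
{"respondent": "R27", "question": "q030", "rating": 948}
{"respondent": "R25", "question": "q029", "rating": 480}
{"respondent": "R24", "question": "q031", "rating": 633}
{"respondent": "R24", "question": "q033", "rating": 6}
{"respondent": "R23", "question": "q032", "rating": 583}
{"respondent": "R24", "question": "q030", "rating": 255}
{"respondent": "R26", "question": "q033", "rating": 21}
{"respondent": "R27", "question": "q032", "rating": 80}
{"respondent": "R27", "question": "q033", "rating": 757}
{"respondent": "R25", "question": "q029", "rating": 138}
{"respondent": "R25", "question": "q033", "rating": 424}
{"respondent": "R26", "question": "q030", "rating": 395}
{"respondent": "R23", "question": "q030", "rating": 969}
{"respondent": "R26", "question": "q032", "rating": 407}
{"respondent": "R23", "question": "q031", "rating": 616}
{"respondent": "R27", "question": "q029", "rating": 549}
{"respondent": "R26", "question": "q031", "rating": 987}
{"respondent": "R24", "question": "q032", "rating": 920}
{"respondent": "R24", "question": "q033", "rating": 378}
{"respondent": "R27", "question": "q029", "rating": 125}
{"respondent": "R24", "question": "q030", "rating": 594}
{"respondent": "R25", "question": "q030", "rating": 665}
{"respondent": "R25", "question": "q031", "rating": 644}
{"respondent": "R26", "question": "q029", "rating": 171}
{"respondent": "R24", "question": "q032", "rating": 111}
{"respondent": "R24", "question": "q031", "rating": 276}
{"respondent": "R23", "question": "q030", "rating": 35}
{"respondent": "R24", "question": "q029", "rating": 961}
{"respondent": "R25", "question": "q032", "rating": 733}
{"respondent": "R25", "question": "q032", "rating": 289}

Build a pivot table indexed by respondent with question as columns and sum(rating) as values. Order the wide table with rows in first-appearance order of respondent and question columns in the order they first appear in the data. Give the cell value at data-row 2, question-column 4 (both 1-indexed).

649

With rows in first-appearance order of respondent, row 2 is respondent=R26. question columns in first-appearance order: q031, q032, q033, q029, q030; column 4 is q029.
Long rows with respondent=R26, question=q029: 478 + 171 = 649.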